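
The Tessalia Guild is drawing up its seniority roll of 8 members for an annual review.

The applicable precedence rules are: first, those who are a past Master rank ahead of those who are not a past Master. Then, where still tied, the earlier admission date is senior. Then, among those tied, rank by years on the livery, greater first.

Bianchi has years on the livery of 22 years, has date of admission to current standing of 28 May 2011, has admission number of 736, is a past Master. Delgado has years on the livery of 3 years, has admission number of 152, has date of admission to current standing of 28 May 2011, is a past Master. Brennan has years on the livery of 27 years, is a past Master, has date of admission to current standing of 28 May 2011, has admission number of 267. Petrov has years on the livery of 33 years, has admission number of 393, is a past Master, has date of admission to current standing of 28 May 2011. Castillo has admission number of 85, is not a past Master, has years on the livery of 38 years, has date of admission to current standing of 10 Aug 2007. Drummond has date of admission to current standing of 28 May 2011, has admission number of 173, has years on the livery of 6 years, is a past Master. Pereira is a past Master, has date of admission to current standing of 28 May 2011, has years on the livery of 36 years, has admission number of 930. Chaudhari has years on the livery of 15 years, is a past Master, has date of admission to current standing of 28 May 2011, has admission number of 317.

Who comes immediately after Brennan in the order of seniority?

Bianchi

By the first rule: Pereira, Petrov, Brennan, Bianchi, Chaudhari, Drummond and Delgado (each a past Master); then Castillo (not a past Master).
Pereira, Petrov, Brennan, Bianchi, Chaudhari, Drummond and Delgado all have date of admission to current standing 28 May 2011, so the next rule applies.
Among Pereira, Petrov, Brennan, Bianchi, Chaudhari, Drummond and Delgado, by years on the livery (higher first): Pereira (36 years) before Petrov (33 years) before Brennan (27 years) before Bianchi (22 years) before Chaudhari (15 years) before Drummond (6 years) before Delgado (3 years).
Order: Pereira, Petrov, Brennan, Bianchi, Chaudhari, Drummond, Delgado, Castillo.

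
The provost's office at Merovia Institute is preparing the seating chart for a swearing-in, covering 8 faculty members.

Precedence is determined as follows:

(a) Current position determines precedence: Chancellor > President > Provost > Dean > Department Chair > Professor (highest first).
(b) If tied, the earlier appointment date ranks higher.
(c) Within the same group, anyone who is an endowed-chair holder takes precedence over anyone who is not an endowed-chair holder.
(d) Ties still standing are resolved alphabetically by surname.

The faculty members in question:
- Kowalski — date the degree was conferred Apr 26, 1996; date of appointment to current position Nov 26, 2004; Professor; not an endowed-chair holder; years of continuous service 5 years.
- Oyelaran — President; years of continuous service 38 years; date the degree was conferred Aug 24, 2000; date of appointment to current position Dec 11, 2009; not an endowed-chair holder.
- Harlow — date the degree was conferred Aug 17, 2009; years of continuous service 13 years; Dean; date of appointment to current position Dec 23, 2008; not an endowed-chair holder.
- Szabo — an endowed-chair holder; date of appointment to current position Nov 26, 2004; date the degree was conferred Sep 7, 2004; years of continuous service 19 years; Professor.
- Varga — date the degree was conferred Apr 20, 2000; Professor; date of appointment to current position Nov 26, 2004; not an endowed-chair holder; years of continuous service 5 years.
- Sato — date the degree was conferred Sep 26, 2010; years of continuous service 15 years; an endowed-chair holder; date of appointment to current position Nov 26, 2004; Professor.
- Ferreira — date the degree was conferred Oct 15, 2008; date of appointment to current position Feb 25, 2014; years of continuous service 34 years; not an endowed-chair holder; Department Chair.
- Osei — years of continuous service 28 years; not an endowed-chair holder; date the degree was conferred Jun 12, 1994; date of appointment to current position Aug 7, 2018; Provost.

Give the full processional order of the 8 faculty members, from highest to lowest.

Oyelaran, Osei, Harlow, Ferreira, Sato, Szabo, Kowalski, Varga

By current position: Oyelaran (President); then Osei (Provost); then Harlow (Dean); then Ferreira (Department Chair); then Sato, Szabo, Kowalski and Varga (Professor).
Sato, Szabo, Kowalski and Varga all have date of appointment to current position Nov 26, 2004, so the next rule applies.
Among Sato, Szabo, Kowalski and Varga, an endowed-chair holder before not an endowed-chair holder: Sato and Szabo (an endowed-chair holder) before Kowalski and Varga (not an endowed-chair holder).
Among Sato and Szabo, alphabetically by surname: Sato before Szabo.
Among Kowalski and Varga, alphabetically by surname: Kowalski before Varga.
Full order: Oyelaran, Osei, Harlow, Ferreira, Sato, Szabo, Kowalski, Varga.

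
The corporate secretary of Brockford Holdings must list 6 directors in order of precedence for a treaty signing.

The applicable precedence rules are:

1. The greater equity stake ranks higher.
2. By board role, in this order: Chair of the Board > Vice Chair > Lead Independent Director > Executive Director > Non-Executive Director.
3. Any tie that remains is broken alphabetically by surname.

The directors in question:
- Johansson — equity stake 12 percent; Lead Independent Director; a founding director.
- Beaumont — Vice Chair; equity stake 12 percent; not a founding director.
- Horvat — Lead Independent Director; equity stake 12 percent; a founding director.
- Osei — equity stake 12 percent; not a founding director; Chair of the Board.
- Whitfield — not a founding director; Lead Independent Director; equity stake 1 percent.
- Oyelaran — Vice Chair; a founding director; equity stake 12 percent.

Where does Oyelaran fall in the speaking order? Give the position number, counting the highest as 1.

3

By equity stake (higher first): Osei, Beaumont, Oyelaran, Horvat and Johansson (each 12 percent); then Whitfield (1 percent).
Among Osei, Beaumont, Oyelaran, Horvat and Johansson, by board role: Osei (Chair of the Board) before Beaumont and Oyelaran (Vice Chair) before Horvat and Johansson (Lead Independent Director).
Among Beaumont and Oyelaran, alphabetically by surname: Beaumont before Oyelaran.
Among Horvat and Johansson, alphabetically by surname: Horvat before Johansson.
Order: Osei, Beaumont, Oyelaran, Horvat, Johansson, Whitfield. So position 3.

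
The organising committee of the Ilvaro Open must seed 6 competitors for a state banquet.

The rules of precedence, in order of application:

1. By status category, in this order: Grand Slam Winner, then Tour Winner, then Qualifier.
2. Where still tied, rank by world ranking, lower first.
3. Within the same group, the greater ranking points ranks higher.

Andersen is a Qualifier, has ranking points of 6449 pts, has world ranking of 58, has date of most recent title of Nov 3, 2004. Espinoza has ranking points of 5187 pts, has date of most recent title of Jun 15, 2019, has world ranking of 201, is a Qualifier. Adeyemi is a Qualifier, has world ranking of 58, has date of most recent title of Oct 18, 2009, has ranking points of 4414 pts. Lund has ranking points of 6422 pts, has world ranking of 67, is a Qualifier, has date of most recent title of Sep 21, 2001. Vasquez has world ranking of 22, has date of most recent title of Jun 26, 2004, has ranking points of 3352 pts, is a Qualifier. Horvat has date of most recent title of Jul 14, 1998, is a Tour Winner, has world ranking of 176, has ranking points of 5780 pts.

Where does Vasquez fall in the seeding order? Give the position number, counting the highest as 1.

By status category: Horvat (Tour Winner); then Vasquez, Andersen, Adeyemi, Lund and Espinoza (Qualifier).
Among Vasquez, Andersen, Adeyemi, Lund and Espinoza, by world ranking (lower first): Vasquez (22) before Andersen and Adeyemi (58) before Lund (67) before Espinoza (201).
Among Andersen and Adeyemi, by ranking points (higher first): Andersen (6449 pts) before Adeyemi (4414 pts).
Order: Horvat, Vasquez, Andersen, Adeyemi, Lund, Espinoza. So position 2.

2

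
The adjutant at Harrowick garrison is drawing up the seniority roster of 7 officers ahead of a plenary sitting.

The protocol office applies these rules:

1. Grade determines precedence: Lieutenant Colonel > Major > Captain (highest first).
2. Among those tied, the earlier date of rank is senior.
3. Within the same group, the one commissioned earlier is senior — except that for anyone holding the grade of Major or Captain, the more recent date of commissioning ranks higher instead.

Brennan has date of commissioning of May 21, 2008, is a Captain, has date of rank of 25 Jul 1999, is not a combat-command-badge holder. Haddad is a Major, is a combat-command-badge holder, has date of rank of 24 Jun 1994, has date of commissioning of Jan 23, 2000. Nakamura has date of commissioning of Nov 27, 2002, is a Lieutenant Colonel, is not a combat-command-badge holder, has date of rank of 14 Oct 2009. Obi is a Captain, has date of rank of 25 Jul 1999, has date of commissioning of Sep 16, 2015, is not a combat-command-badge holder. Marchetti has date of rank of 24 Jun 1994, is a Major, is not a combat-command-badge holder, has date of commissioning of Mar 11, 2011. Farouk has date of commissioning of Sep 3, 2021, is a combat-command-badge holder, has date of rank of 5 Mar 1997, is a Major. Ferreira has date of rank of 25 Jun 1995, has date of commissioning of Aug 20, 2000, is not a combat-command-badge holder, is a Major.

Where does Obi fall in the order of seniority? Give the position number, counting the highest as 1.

By grade: Nakamura (Lieutenant Colonel); then Marchetti, Haddad, Ferreira and Farouk (Major); then Obi and Brennan (Captain).
Among Marchetti, Haddad, Ferreira and Farouk, by date of rank (earlier first): Marchetti and Haddad (24 Jun 1994) before Ferreira (25 Jun 1995) before Farouk (5 Mar 1997).
Among Marchetti and Haddad, by date of commissioning (later first) (reversed rule for this group): Marchetti (Mar 11, 2011) before Haddad (Jan 23, 2000).
Obi and Brennan both have date of rank 25 Jul 1999, so the next rule applies.
Among Obi and Brennan, by date of commissioning (later first) (reversed rule for this group): Obi (Sep 16, 2015) before Brennan (May 21, 2008).
Order: Nakamura, Marchetti, Haddad, Ferreira, Farouk, Obi, Brennan. So position 6.

6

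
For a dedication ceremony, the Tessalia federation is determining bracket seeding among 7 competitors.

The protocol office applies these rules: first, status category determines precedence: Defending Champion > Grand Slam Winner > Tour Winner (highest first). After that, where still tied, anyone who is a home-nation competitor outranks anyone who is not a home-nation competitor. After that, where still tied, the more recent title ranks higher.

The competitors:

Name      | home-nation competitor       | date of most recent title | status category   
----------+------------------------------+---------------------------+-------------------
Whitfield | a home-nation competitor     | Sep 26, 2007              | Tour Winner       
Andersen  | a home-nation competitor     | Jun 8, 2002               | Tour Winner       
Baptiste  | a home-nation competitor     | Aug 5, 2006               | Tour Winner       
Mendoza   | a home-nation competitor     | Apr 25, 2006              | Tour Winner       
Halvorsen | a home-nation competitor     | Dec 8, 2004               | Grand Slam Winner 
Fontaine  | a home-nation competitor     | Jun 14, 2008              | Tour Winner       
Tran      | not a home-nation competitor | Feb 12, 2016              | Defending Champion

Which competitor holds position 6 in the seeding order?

By status category: Tran (Defending Champion); then Halvorsen (Grand Slam Winner); then Fontaine, Whitfield, Baptiste, Mendoza and Andersen (Tour Winner).
Fontaine, Whitfield, Baptiste, Mendoza and Andersen are each a home-nation competitor, so the next rule applies.
Among Fontaine, Whitfield, Baptiste, Mendoza and Andersen, by date of most recent title (later first): Fontaine (Jun 14, 2008) before Whitfield (Sep 26, 2007) before Baptiste (Aug 5, 2006) before Mendoza (Apr 25, 2006) before Andersen (Jun 8, 2002).
Order: Tran, Halvorsen, Fontaine, Whitfield, Baptiste, Mendoza, Andersen.

Mendoza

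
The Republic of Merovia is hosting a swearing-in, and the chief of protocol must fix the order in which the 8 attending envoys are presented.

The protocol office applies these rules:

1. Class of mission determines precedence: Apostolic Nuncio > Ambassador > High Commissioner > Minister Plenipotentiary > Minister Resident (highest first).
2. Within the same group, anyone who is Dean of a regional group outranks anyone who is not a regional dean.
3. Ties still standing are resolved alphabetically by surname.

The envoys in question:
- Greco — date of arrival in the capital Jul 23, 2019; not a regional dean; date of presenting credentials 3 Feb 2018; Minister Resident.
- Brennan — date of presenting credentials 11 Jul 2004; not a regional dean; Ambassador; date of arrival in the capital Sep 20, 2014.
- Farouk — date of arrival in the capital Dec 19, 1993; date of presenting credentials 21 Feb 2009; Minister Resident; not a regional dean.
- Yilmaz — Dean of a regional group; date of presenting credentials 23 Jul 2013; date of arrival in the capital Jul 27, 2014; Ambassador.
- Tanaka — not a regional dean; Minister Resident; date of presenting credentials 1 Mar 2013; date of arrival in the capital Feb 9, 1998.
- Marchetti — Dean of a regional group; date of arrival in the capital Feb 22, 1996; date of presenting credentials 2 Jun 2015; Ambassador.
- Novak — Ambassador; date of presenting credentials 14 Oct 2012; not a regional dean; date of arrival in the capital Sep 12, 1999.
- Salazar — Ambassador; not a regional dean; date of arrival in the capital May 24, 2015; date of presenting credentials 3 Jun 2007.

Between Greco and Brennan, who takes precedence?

By class of mission: Marchetti, Yilmaz, Brennan, Novak and Salazar (Ambassador); then Farouk, Greco and Tanaka (Minister Resident).
Among Marchetti, Yilmaz, Brennan, Novak and Salazar, Dean of a regional group before not a regional dean: Marchetti and Yilmaz (Dean of a regional group) before Brennan, Novak and Salazar (not a regional dean).
Among Marchetti and Yilmaz, alphabetically by surname: Marchetti before Yilmaz.
Among Brennan, Novak and Salazar, alphabetically by surname: Brennan before Novak before Salazar.
Farouk, Greco and Tanaka are each not a regional dean, so the next rule applies.
Among Farouk, Greco and Tanaka, alphabetically by surname: Farouk before Greco before Tanaka.
So Brennan takes precedence.

Brennan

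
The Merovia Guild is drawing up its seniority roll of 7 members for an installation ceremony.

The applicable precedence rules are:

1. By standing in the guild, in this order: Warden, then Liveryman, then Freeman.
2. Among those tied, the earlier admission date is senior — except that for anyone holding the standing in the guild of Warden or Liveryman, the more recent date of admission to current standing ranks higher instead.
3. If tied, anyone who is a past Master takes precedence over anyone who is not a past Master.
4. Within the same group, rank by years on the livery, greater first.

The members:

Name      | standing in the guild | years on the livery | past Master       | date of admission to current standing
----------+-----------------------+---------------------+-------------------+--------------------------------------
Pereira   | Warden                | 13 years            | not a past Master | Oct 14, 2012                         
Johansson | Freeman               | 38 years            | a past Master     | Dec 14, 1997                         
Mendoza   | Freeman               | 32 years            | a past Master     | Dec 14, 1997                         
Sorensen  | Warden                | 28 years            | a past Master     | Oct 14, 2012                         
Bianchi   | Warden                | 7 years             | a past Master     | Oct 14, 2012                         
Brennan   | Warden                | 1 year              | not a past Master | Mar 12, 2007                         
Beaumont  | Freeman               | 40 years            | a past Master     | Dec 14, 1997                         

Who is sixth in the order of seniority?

By standing in the guild: Sorensen, Bianchi, Pereira and Brennan (Warden); then Beaumont, Johansson and Mendoza (Freeman).
Among Sorensen, Bianchi, Pereira and Brennan, by date of admission to current standing (later first) (reversed rule for this group): Sorensen, Bianchi and Pereira (Oct 14, 2012) before Brennan (Mar 12, 2007).
Among Sorensen, Bianchi and Pereira, a past Master before not a past Master: Sorensen and Bianchi (a past Master) before Pereira (not a past Master).
Among Sorensen and Bianchi, by years on the livery (higher first): Sorensen (28 years) before Bianchi (7 years).
Beaumont, Johansson and Mendoza all have date of admission to current standing Dec 14, 1997, so the next rule applies.
Beaumont, Johansson and Mendoza are each a past Master, so the next rule applies.
Among Beaumont, Johansson and Mendoza, by years on the livery (higher first): Beaumont (40 years) before Johansson (38 years) before Mendoza (32 years).
Order: Sorensen, Bianchi, Pereira, Brennan, Beaumont, Johansson, Mendoza.

Johansson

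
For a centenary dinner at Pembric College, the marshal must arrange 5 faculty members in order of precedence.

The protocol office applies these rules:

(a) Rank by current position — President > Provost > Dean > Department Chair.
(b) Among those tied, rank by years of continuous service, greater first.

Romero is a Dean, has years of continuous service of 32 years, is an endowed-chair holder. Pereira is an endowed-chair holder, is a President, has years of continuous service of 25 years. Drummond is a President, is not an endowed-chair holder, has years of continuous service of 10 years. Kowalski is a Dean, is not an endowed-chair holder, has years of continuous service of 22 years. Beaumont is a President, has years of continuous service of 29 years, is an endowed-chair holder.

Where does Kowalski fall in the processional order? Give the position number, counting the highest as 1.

By current position: Beaumont, Pereira and Drummond (President); then Romero and Kowalski (Dean).
Among Beaumont, Pereira and Drummond, by years of continuous service (higher first): Beaumont (29 years) before Pereira (25 years) before Drummond (10 years).
Among Romero and Kowalski, by years of continuous service (higher first): Romero (32 years) before Kowalski (22 years).
Order: Beaumont, Pereira, Drummond, Romero, Kowalski. So position 5.

5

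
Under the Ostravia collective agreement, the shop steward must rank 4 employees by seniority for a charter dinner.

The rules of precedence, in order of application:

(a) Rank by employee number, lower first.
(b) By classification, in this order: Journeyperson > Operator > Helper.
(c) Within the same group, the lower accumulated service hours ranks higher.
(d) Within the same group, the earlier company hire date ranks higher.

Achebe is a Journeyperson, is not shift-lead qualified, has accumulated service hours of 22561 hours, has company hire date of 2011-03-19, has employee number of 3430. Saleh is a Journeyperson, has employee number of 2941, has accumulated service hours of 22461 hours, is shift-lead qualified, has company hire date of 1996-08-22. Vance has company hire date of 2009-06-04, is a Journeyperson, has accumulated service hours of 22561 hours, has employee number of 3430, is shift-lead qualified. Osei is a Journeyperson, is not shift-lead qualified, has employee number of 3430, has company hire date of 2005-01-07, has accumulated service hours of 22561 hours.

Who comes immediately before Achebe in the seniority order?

By employee number (lower first): Saleh (2941); then Osei, Vance and Achebe (each 3430).
Osei, Vance and Achebe are each Journeyperson, so the next rule applies.
Osei, Vance and Achebe all have accumulated service hours 22561 hours, so the next rule applies.
Among Osei, Vance and Achebe, by company hire date (earlier first): Osei (2005-01-07) before Vance (2009-06-04) before Achebe (2011-03-19).
Order: Saleh, Osei, Vance, Achebe.

Vance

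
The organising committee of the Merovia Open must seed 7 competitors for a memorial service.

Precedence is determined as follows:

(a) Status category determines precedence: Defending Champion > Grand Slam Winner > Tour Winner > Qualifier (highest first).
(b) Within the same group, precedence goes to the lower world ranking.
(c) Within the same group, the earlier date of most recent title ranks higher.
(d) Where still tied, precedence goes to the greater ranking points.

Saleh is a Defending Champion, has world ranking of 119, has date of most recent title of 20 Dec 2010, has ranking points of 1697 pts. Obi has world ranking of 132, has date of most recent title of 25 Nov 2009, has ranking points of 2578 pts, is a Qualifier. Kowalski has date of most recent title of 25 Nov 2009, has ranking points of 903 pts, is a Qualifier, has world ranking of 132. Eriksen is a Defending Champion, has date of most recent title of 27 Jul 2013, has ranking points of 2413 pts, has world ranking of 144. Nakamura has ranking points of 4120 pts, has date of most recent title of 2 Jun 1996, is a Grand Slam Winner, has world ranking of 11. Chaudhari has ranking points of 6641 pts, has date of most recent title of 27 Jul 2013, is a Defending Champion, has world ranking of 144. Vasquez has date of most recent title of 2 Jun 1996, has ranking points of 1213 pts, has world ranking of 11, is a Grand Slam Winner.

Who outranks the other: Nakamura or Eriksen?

By status category: Saleh, Chaudhari and Eriksen (Defending Champion); then Nakamura and Vasquez (Grand Slam Winner); then Obi and Kowalski (Qualifier).
Among Saleh, Chaudhari and Eriksen, by world ranking (lower first): Saleh (119) before Chaudhari and Eriksen (144).
Chaudhari and Eriksen both have date of most recent title 27 Jul 2013, so the next rule applies.
Among Chaudhari and Eriksen, by ranking points (higher first): Chaudhari (6641 pts) before Eriksen (2413 pts).
Nakamura and Vasquez both have world ranking 11, so the next rule applies.
Nakamura and Vasquez both have date of most recent title 2 Jun 1996, so the next rule applies.
Among Nakamura and Vasquez, by ranking points (higher first): Nakamura (4120 pts) before Vasquez (1213 pts).
Obi and Kowalski both have world ranking 132, so the next rule applies.
Obi and Kowalski both have date of most recent title 25 Nov 2009, so the next rule applies.
Among Obi and Kowalski, by ranking points (higher first): Obi (2578 pts) before Kowalski (903 pts).
So Eriksen takes precedence.

Eriksen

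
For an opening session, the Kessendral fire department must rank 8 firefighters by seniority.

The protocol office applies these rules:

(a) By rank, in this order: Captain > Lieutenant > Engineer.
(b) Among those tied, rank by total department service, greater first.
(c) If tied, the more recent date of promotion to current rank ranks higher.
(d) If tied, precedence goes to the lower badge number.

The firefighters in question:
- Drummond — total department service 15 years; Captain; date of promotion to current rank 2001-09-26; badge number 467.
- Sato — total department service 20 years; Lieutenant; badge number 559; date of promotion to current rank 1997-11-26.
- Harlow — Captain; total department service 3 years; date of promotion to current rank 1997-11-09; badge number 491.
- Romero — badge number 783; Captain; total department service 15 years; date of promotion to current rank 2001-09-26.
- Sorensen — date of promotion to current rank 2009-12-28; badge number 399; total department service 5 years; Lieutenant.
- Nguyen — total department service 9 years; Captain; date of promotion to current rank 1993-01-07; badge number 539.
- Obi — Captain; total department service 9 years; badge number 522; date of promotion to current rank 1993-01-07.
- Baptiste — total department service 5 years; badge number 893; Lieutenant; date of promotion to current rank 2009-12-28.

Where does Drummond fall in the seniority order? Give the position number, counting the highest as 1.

By rank: Drummond, Romero, Obi, Nguyen and Harlow (Captain); then Sato, Sorensen and Baptiste (Lieutenant).
Among Drummond, Romero, Obi, Nguyen and Harlow, by total department service (higher first): Drummond and Romero (15 years) before Obi and Nguyen (9 years) before Harlow (3 years).
Drummond and Romero both have date of promotion to current rank 2001-09-26, so the next rule applies.
Among Drummond and Romero, by badge number (lower first): Drummond (467) before Romero (783).
Obi and Nguyen both have date of promotion to current rank 1993-01-07, so the next rule applies.
Among Obi and Nguyen, by badge number (lower first): Obi (522) before Nguyen (539).
Among Sato, Sorensen and Baptiste, by total department service (higher first): Sato (20 years) before Sorensen and Baptiste (5 years).
Sorensen and Baptiste both have date of promotion to current rank 2009-12-28, so the next rule applies.
Among Sorensen and Baptiste, by badge number (lower first): Sorensen (399) before Baptiste (893).
Order: Drummond, Romero, Obi, Nguyen, Harlow, Sato, Sorensen, Baptiste. So position 1.

1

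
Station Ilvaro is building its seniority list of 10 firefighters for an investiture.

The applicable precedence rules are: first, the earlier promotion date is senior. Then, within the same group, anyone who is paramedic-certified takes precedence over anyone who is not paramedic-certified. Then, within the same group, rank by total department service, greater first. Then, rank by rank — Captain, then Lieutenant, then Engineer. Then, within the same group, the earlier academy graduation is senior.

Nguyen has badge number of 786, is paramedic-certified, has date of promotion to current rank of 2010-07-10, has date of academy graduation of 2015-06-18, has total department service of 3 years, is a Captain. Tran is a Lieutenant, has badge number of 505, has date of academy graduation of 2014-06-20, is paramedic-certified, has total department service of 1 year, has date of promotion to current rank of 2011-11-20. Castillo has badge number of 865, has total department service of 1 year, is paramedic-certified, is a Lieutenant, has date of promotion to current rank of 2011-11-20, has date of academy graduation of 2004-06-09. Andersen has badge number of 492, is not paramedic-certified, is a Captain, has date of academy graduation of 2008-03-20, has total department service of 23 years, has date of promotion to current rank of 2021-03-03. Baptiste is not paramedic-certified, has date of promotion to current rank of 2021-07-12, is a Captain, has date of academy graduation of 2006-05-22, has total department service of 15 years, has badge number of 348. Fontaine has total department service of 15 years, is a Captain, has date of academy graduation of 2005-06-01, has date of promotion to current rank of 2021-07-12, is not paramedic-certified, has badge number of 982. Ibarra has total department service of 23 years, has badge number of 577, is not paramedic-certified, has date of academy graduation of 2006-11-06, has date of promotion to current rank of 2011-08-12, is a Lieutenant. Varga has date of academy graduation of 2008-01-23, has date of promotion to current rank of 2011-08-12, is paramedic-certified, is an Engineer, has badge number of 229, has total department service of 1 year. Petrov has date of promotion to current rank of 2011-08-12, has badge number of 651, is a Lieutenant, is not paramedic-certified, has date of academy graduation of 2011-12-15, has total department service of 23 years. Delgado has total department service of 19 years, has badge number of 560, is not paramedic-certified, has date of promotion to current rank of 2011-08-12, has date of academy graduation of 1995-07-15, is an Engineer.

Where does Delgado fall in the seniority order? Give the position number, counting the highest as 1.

5

By date of promotion to current rank (earlier first): Nguyen (2010-07-10); then Varga, Ibarra, Petrov and Delgado (each 2011-08-12); then Castillo and Tran (both 2011-11-20); then Andersen (2021-03-03); then Fontaine and Baptiste (both 2021-07-12).
Among Varga, Ibarra, Petrov and Delgado, paramedic-certified before not paramedic-certified: Varga (paramedic-certified) before Ibarra, Petrov and Delgado (not paramedic-certified).
Among Ibarra, Petrov and Delgado, by total department service (higher first): Ibarra and Petrov (23 years) before Delgado (19 years).
Ibarra and Petrov are each Lieutenant, so the next rule applies.
Among Ibarra and Petrov, by date of academy graduation (earlier first): Ibarra (2006-11-06) before Petrov (2011-12-15).
Castillo and Tran are each paramedic-certified, so the next rule applies.
Castillo and Tran both have total department service 1 year, so the next rule applies.
Castillo and Tran are each Lieutenant, so the next rule applies.
Among Castillo and Tran, by date of academy graduation (earlier first): Castillo (2004-06-09) before Tran (2014-06-20).
Fontaine and Baptiste are each not paramedic-certified, so the next rule applies.
Fontaine and Baptiste both have total department service 15 years, so the next rule applies.
Fontaine and Baptiste are each Captain, so the next rule applies.
Among Fontaine and Baptiste, by date of academy graduation (earlier first): Fontaine (2005-06-01) before Baptiste (2006-05-22).
Order: Nguyen, Varga, Ibarra, Petrov, Delgado, Castillo, Tran, Andersen, Fontaine, Baptiste. So position 5.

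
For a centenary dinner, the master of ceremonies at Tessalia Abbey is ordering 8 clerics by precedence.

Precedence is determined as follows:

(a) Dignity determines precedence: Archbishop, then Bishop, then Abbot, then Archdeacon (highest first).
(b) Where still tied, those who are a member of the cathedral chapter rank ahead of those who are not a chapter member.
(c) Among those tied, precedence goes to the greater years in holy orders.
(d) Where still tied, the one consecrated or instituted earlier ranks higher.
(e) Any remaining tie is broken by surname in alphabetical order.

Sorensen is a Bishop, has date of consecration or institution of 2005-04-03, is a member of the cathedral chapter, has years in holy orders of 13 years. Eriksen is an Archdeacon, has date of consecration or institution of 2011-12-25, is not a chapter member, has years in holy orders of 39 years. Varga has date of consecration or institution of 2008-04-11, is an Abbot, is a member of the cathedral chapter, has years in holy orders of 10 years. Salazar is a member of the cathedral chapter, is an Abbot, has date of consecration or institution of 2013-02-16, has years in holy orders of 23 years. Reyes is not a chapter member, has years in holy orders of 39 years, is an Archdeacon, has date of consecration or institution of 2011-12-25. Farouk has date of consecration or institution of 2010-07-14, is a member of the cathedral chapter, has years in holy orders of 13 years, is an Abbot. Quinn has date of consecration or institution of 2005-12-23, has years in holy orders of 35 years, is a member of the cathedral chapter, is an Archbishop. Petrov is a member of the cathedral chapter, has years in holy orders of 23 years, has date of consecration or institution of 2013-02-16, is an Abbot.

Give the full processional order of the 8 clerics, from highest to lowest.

Quinn, Sorensen, Petrov, Salazar, Farouk, Varga, Eriksen, Reyes

By dignity: Quinn (Archbishop); then Sorensen (Bishop); then Petrov, Salazar, Farouk and Varga (Abbot); then Eriksen and Reyes (Archdeacon).
Petrov, Salazar, Farouk and Varga are each a member of the cathedral chapter, so the next rule applies.
Among Petrov, Salazar, Farouk and Varga, by years in holy orders (higher first): Petrov and Salazar (23 years) before Farouk (13 years) before Varga (10 years).
Petrov and Salazar both have date of consecration or institution 2013-02-16, so the next rule applies.
Among Petrov and Salazar, alphabetically by surname: Petrov before Salazar.
Eriksen and Reyes are each not a chapter member, so the next rule applies.
Eriksen and Reyes both have years in holy orders 39 years, so the next rule applies.
Eriksen and Reyes both have date of consecration or institution 2011-12-25, so the next rule applies.
Among Eriksen and Reyes, alphabetically by surname: Eriksen before Reyes.
Full order: Quinn, Sorensen, Petrov, Salazar, Farouk, Varga, Eriksen, Reyes.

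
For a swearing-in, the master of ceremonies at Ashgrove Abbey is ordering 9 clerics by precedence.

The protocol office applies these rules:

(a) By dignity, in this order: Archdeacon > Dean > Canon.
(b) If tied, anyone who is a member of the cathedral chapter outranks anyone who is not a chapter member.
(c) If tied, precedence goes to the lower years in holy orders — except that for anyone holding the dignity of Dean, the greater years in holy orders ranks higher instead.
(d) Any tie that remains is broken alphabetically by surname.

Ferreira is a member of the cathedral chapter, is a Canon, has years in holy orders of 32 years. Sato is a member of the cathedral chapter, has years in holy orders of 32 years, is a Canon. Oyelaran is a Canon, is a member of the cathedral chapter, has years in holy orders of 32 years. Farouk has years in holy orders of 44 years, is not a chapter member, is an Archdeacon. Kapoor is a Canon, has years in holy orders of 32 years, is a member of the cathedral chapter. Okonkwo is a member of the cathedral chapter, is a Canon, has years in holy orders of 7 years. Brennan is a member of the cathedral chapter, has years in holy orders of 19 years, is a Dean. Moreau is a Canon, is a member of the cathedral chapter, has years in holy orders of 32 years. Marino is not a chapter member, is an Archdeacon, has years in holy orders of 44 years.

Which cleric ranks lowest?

By dignity: Farouk and Marino (Archdeacon); then Brennan (Dean); then Okonkwo, Ferreira, Kapoor, Moreau, Oyelaran and Sato (Canon).
Farouk and Marino are each not a chapter member, so the next rule applies.
Farouk and Marino both have years in holy orders 44 years, so the next rule applies.
Among Farouk and Marino, alphabetically by surname: Farouk before Marino.
Okonkwo, Ferreira, Kapoor, Moreau, Oyelaran and Sato are each a member of the cathedral chapter, so the next rule applies.
Among Okonkwo, Ferreira, Kapoor, Moreau, Oyelaran and Sato, by years in holy orders (lower first): Okonkwo (7 years) before Ferreira, Kapoor, Moreau, Oyelaran and Sato (32 years).
Among Ferreira, Kapoor, Moreau, Oyelaran and Sato, alphabetically by surname: Ferreira before Kapoor before Moreau before Oyelaran before Sato.
Order: Farouk, Marino, Brennan, Okonkwo, Ferreira, Kapoor, Moreau, Oyelaran, Sato.

Sato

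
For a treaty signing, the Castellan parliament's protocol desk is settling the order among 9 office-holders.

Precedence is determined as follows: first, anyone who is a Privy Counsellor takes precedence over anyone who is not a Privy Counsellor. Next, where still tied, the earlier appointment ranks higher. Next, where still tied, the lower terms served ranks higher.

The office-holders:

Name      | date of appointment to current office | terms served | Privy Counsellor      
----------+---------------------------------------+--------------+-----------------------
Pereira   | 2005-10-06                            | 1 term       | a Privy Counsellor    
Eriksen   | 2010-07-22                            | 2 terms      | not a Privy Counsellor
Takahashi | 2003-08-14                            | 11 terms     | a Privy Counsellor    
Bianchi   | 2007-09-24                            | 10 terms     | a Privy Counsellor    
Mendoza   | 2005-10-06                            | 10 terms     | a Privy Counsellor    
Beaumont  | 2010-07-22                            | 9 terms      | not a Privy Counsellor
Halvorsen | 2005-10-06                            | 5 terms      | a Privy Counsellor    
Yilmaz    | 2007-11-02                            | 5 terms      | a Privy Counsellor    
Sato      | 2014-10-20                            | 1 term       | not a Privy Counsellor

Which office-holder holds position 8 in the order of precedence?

Beaumont

By the first rule: Takahashi, Pereira, Halvorsen, Mendoza, Bianchi and Yilmaz (each a Privy Counsellor); then Eriksen, Beaumont and Sato (each not a Privy Counsellor).
Among Takahashi, Pereira, Halvorsen, Mendoza, Bianchi and Yilmaz, by date of appointment to current office (earlier first): Takahashi (2003-08-14) before Pereira, Halvorsen and Mendoza (2005-10-06) before Bianchi (2007-09-24) before Yilmaz (2007-11-02).
Among Pereira, Halvorsen and Mendoza, by terms served (lower first): Pereira (1 term) before Halvorsen (5 terms) before Mendoza (10 terms).
Among Eriksen, Beaumont and Sato, by date of appointment to current office (earlier first): Eriksen and Beaumont (2010-07-22) before Sato (2014-10-20).
Among Eriksen and Beaumont, by terms served (lower first): Eriksen (2 terms) before Beaumont (9 terms).
Order: Takahashi, Pereira, Halvorsen, Mendoza, Bianchi, Yilmaz, Eriksen, Beaumont, Sato.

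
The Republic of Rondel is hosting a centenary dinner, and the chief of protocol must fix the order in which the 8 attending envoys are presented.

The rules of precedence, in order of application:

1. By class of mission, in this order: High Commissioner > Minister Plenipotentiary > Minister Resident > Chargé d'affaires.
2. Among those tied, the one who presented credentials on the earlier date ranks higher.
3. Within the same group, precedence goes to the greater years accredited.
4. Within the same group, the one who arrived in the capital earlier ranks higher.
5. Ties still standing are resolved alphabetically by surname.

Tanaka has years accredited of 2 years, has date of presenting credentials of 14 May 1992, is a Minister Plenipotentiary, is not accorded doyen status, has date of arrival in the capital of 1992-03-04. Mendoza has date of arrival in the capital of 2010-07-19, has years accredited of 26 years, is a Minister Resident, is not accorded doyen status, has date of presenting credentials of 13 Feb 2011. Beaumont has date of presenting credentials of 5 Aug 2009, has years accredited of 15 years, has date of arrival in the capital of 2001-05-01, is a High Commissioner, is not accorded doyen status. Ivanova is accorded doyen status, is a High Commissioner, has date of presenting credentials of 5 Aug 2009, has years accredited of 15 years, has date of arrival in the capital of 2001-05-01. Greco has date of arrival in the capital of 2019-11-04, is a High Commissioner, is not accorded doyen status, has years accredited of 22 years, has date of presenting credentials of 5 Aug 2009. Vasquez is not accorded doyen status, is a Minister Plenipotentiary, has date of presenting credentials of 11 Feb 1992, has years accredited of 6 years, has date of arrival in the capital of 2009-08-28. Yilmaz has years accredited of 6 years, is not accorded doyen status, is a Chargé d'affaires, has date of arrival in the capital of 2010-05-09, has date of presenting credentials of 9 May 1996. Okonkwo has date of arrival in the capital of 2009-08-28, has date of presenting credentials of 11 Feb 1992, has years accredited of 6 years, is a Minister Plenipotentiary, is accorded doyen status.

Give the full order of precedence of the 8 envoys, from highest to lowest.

Greco, Beaumont, Ivanova, Okonkwo, Vasquez, Tanaka, Mendoza, Yilmaz

By class of mission: Greco, Beaumont and Ivanova (High Commissioner); then Okonkwo, Vasquez and Tanaka (Minister Plenipotentiary); then Mendoza (Minister Resident); then Yilmaz (Chargé d'affaires).
Greco, Beaumont and Ivanova all have date of presenting credentials 5 Aug 2009, so the next rule applies.
Among Greco, Beaumont and Ivanova, by years accredited (higher first): Greco (22 years) before Beaumont and Ivanova (15 years).
Beaumont and Ivanova both have date of arrival in the capital 2001-05-01, so the next rule applies.
Among Beaumont and Ivanova, alphabetically by surname: Beaumont before Ivanova.
Among Okonkwo, Vasquez and Tanaka, by date of presenting credentials (earlier first): Okonkwo and Vasquez (11 Feb 1992) before Tanaka (14 May 1992).
Okonkwo and Vasquez both have years accredited 6 years, so the next rule applies.
Okonkwo and Vasquez both have date of arrival in the capital 2009-08-28, so the next rule applies.
Among Okonkwo and Vasquez, alphabetically by surname: Okonkwo before Vasquez.
Full order: Greco, Beaumont, Ivanova, Okonkwo, Vasquez, Tanaka, Mendoza, Yilmaz.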